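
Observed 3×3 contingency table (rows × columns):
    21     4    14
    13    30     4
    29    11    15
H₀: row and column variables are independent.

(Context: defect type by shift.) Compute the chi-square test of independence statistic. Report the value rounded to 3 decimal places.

Row totals [39, 47, 55], col totals [63, 45, 33], n=141
χ² = (21−17.43)²/17.43 + (4−12.45)²/12.45 + (14−9.13)²/9.13 + (13−21.00)²/21.00 + (30−15.00)²/15.00 + (4−11.00)²/11.00 + (29−24.57)²/24.57 + (11−17.55)²/17.55 + (15−12.87)²/12.87 = 35.1637
df = 4

test statistic = 35.164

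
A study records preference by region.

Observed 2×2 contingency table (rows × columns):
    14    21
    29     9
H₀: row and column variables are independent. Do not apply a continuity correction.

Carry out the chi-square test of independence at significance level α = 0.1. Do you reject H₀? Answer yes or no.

reject H₀: yes

Row totals [35, 38], col totals [43, 30], n=73
χ² = (14−20.62)²/20.62 + (21−14.38)²/14.38 + (29−22.38)²/22.38 + (9−15.62)²/15.62 = 9.9260
df = 1
p-value (upper-tail) = 0.00163
At α=0.1: p < α → reject H₀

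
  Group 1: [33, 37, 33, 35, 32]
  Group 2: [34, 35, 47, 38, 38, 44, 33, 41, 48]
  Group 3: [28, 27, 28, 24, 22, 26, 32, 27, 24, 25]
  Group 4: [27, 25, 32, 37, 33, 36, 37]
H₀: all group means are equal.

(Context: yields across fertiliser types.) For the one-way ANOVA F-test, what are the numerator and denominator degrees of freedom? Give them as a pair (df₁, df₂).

k = 4 groups, N = 31 total
df = (k−1, N−k) = (4−1, 31−4) = (3, 27)

degrees of freedom = [3, 27]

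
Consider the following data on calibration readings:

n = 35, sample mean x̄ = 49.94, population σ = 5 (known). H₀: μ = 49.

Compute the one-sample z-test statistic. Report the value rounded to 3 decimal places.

test statistic = 1.112

SE = σ/√n = 5/√35 = 0.8452
z = (x̄−μ₀)/SE = (49.94−49)/0.8452 = 1.1122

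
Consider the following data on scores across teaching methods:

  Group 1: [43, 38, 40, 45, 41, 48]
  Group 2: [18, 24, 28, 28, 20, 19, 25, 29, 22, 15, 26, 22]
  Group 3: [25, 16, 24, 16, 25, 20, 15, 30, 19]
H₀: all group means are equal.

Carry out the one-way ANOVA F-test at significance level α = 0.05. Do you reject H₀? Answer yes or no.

reject H₀: yes

Group means [42.50, 23.00, 21.11], grand mean 26.704
SSB = Σnᵢ(x̄ᵢ−x̄)² = 1943.241; SSW = ΣΣ(x−x̄ᵢ)² = 494.389
MSB = 1943.241/2 = 971.6204; MSW = 494.389/24 = 20.5995
F = MSB/MSW = 47.1671
df = (2, 24)
p-value (upper-tail) = 0.00000
At α=0.05: p < α → reject H₀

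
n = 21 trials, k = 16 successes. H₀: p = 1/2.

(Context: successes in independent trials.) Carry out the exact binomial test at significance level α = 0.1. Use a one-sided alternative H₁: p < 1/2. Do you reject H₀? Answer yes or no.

reject H₀: no

Exact binomial: n=21, k=16, p₀=1/2=0.5000
P(X≤16) from Σ C(n,i)·p₀^i·(1−p₀)^(n−i)
p-value (one-sided, H₁ less) = 0.99640
At α=0.1: p ≥ α → fail to reject H₀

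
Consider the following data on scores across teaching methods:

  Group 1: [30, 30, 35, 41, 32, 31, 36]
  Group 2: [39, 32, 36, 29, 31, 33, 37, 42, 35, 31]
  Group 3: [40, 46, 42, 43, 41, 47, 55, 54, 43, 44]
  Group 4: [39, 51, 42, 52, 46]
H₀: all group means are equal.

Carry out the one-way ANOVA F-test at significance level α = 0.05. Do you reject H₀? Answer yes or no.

Group means [33.57, 34.50, 45.50, 46.00], grand mean 39.531
SSB = Σnᵢ(x̄ᵢ−x̄)² = 1067.254; SSW = ΣΣ(x−x̄ᵢ)² = 614.714
MSB = 1067.254/3 = 355.7515; MSW = 614.714/28 = 21.9541
F = MSB/MSW = 16.2043
df = (3, 28)
p-value (upper-tail) = 0.00000
At α=0.05: p < α → reject H₀

reject H₀: yes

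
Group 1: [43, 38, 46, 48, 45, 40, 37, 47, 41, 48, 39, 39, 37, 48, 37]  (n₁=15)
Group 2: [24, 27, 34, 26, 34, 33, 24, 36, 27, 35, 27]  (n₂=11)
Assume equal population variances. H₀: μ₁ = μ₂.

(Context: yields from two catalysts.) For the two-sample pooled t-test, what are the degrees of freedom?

degrees of freedom = 24

df = n₁ + n₂ − 2 = 15 + 11 − 2 = 24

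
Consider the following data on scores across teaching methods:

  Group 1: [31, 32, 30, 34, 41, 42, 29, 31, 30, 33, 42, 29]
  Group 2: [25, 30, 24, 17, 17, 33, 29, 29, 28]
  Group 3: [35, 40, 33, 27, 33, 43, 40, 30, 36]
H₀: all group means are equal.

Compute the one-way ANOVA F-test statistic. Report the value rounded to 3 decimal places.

Group means [33.67, 25.78, 35.22], grand mean 31.767
SSB = Σnᵢ(x̄ᵢ−x̄)² = 473.589; SSW = ΣΣ(x−x̄ᵢ)² = 745.778
MSB = 473.589/2 = 236.7944; MSW = 745.778/27 = 27.6214
F = MSB/MSW = 8.5729
df = (2, 27)

test statistic = 8.573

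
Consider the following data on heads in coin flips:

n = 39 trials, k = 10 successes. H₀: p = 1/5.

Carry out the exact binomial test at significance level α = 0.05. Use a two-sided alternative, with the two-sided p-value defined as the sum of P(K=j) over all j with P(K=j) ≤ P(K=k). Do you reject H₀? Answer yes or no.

Exact binomial: n=39, k=10, p₀=1/5=0.2000
P(X=j) = C(n,j)·p₀^j·(1−p₀)^(n−j); p = Σ P(X=j) over j with P(X=j) ≤ P(X=10)
p-value (two-sided) = 0.42137
At α=0.05: p ≥ α → fail to reject H₀

reject H₀: no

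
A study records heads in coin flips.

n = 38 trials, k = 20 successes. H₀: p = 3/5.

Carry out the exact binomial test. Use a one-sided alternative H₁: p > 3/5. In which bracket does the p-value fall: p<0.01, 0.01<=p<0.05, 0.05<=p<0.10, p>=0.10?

p-value bracket: p>=0.10

Exact binomial: n=38, k=20, p₀=3/5=0.6000
P(X≥20) from Σ C(n,i)·p₀^i·(1−p₀)^(n−i)
p-value (one-sided, H₁ greater) = 0.86242
→ bracket: p>=0.10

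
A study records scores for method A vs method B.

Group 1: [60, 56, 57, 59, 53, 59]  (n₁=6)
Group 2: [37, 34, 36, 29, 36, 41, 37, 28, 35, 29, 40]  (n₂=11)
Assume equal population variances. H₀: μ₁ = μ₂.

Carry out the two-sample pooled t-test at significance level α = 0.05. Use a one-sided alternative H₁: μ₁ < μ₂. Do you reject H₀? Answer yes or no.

x̄₁=57.333, s₁=2.582, n₁=6
x̄₂=34.727, s₂=4.384, n₂=11
s_p² = [5·2.582² + 10·4.384²]/15 = 15.0343
SE = √(s_p²·(1/6+1/11)) = 1.9679
t = (57.333−34.727)/1.9679 = 11.4876
df = 15
p-value (one-sided, H₁ less) = 1.00000
At α=0.05: p ≥ α → fail to reject H₀

reject H₀: no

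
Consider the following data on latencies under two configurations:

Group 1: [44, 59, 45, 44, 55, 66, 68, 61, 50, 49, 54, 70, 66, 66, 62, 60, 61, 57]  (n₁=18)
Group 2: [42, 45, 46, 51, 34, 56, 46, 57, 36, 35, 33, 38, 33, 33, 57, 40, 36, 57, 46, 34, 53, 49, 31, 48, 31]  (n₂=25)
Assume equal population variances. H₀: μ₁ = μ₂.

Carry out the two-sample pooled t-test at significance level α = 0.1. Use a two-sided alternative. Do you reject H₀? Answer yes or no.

x̄₁=57.611, s₁=8.417, n₁=18
x̄₂=42.680, s₂=9.031, n₂=25
s_p² = [17·8.417² + 24·9.031²]/41 = 77.1151
SE = √(s_p²·(1/18+1/25)) = 2.7145
t = (57.611−42.680)/2.7145 = 5.5004
df = 41
p-value (two-sided) = 0.00000
At α=0.1: p < α → reject H₀

reject H₀: yes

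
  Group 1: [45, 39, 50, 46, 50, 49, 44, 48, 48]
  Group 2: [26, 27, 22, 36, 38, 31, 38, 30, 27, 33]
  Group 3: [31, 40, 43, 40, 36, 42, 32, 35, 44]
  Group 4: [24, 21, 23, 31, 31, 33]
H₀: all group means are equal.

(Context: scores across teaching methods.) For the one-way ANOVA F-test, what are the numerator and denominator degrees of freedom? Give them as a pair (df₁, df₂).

degrees of freedom = [3, 30]

k = 4 groups, N = 34 total
df = (k−1, N−k) = (4−1, 34−4) = (3, 30)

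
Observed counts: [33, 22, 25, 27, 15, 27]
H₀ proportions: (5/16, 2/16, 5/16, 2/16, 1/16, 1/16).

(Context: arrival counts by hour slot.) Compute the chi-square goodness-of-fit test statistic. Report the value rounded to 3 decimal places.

n = 149; E_i = n·p_i = [46.56, 18.62, 46.56, 18.62, 9.31, 9.31]
χ² = (33−46.56)²/46.56 + (22−18.62)²/18.62 + (25−46.56)²/46.56 + (27−18.62)²/18.62 + (15−9.31)²/9.31 + (27−9.31)²/9.31 = 55.3812
df = 5

test statistic = 55.381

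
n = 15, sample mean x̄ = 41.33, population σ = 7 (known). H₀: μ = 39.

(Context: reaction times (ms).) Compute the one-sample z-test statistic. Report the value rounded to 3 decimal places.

SE = σ/√n = 7/√15 = 1.8074
z = (x̄−μ₀)/SE = (41.33−39)/1.8074 = 1.2892

test statistic = 1.289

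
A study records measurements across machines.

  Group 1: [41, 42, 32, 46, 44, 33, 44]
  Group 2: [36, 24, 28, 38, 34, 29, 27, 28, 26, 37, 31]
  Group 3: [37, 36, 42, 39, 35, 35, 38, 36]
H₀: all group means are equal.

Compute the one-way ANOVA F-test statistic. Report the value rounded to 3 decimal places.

Group means [40.29, 30.73, 37.25], grand mean 35.308
SSB = Σnᵢ(x̄ᵢ−x̄)² = 434.428; SSW = ΣΣ(x−x̄ᵢ)² = 455.110
MSB = 434.428/2 = 217.2140; MSW = 455.110/23 = 19.7874
F = MSB/MSW = 10.9774
df = (2, 23)

test statistic = 10.977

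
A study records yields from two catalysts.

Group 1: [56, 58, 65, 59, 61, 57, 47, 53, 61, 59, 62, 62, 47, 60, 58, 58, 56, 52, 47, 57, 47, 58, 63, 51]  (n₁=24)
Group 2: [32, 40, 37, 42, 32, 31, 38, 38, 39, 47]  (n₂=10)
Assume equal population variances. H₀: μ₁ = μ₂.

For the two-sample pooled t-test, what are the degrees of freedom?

degrees of freedom = 32

df = n₁ + n₂ − 2 = 24 + 10 − 2 = 32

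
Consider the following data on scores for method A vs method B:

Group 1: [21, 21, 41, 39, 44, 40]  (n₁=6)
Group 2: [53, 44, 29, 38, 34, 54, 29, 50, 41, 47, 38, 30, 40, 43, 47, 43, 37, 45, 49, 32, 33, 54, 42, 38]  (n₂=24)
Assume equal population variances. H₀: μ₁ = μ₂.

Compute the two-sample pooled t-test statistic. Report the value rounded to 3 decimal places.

x̄₁=34.333, s₁=10.463, n₁=6
x̄₂=41.250, s₂=7.742, n₂=24
s_p² = [5·10.463² + 23·7.742²]/28 = 68.7798
SE = √(s_p²·(1/6+1/24)) = 3.7854
t = (34.333−41.250)/3.7854 = -1.8272
df = 28

test statistic = -1.827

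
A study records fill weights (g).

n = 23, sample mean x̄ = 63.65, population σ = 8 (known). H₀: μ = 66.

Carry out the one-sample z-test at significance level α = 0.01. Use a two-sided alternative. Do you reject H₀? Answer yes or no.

reject H₀: no

SE = σ/√n = 8/√23 = 1.6681
z = (x̄−μ₀)/SE = (63.65−66)/1.6681 = -1.4088
p-value (two-sided) = 0.15890
At α=0.01: p ≥ α → fail to reject H₀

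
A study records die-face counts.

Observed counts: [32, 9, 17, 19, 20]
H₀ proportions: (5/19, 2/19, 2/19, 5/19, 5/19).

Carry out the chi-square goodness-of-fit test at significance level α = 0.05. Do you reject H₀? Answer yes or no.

n = 97; E_i = n·p_i = [25.53, 10.21, 10.21, 25.53, 25.53]
χ² = (32−25.53)²/25.53 + (9−10.21)²/10.21 + (17−10.21)²/10.21 + (19−25.53)²/25.53 + (20−25.53)²/25.53 = 9.1649
df = 4
p-value (upper-tail) = 0.05711
At α=0.05: p ≥ α → fail to reject H₀

reject H₀: no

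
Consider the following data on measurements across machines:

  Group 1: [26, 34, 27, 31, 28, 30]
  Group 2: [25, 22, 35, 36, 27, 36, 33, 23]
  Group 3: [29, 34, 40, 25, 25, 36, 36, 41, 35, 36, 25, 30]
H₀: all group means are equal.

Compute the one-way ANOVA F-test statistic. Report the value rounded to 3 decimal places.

Group means [29.33, 29.62, 32.67], grand mean 30.962
SSB = Σnᵢ(x̄ᵢ−x̄)² = 65.087; SSW = ΣΣ(x−x̄ᵢ)² = 655.875
MSB = 65.087/2 = 32.5433; MSW = 655.875/23 = 28.5163
F = MSB/MSW = 1.1412
df = (2, 23)

test statistic = 1.141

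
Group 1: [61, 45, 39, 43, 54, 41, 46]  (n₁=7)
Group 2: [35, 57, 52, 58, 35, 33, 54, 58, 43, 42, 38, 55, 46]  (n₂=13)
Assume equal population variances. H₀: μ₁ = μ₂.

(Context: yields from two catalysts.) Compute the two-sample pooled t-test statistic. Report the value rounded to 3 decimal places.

test statistic = 0.091

x̄₁=47.000, s₁=7.810, n₁=7
x̄₂=46.615, s₂=9.509, n₂=13
s_p² = [6·7.810² + 12·9.509²]/18 = 80.6154
SE = √(s_p²·(1/7+1/13)) = 4.2092
t = (47.000−46.615)/4.2092 = 0.0914
df = 18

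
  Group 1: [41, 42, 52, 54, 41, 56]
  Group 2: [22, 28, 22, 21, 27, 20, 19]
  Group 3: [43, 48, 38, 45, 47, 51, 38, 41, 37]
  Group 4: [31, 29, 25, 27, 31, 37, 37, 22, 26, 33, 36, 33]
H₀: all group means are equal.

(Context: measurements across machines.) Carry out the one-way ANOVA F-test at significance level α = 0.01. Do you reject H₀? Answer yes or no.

Group means [47.67, 22.71, 43.11, 30.58], grand mean 35.294
SSB = Σnᵢ(x̄ᵢ−x̄)² = 2842.491; SSW = ΣΣ(x−x̄ᵢ)² = 784.567
MSB = 2842.491/3 = 947.4971; MSW = 784.567/30 = 26.1522
F = MSB/MSW = 36.2300
df = (3, 30)
p-value (upper-tail) = 0.00000
At α=0.01: p < α → reject H₀

reject H₀: yes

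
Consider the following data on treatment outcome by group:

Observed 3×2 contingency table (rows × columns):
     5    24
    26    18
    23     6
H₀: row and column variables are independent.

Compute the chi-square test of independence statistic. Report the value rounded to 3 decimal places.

Row totals [29, 44, 29], col totals [54, 48], n=102
χ² = (5−15.35)²/15.35 + (24−13.65)²/13.65 + (26−23.29)²/23.29 + (18−20.71)²/20.71 + (23−15.35)²/15.35 + (6−13.65)²/13.65 = 23.5970
df = 2

test statistic = 23.597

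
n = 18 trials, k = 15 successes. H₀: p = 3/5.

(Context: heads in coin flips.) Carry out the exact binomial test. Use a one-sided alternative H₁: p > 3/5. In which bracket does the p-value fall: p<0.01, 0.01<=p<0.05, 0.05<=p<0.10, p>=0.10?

Exact binomial: n=18, k=15, p₀=3/5=0.6000
P(X≥15) from Σ C(n,i)·p₀^i·(1−p₀)^(n−i)
p-value (one-sided, H₁ greater) = 0.03278
→ bracket: 0.01<=p<0.05

p-value bracket: 0.01<=p<0.05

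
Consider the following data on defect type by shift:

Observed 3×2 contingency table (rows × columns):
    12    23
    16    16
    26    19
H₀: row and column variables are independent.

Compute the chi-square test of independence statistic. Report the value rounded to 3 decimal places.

test statistic = 4.409

Row totals [35, 32, 45], col totals [54, 58], n=112
χ² = (12−16.88)²/16.88 + (23−18.12)²/18.12 + (16−15.43)²/15.43 + (16−16.57)²/16.57 + (26−21.70)²/21.70 + (19−23.30)²/23.30 = 4.4088
df = 2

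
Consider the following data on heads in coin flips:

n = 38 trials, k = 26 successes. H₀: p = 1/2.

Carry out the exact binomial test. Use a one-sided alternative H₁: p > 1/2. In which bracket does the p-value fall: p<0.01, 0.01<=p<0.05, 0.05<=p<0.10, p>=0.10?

Exact binomial: n=38, k=26, p₀=1/2=0.5000
P(X≥26) from Σ C(n,i)·p₀^i·(1−p₀)^(n−i)
p-value (one-sided, H₁ greater) = 0.01678
→ bracket: 0.01<=p<0.05

p-value bracket: 0.01<=p<0.05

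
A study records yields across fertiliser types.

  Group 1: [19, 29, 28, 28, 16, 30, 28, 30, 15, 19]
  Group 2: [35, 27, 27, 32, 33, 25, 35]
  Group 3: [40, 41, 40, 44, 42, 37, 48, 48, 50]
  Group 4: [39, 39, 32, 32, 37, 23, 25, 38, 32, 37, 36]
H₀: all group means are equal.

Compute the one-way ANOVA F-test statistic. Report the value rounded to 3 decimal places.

Group means [24.20, 30.57, 43.33, 33.64], grand mean 32.865
SSB = Σnᵢ(x̄ᵢ−x̄)² = 1780.465; SSW = ΣΣ(x−x̄ᵢ)² = 901.860
MSB = 1780.465/3 = 593.4882; MSW = 901.860/33 = 27.3291
F = MSB/MSW = 21.7164
df = (3, 33)

test statistic = 21.716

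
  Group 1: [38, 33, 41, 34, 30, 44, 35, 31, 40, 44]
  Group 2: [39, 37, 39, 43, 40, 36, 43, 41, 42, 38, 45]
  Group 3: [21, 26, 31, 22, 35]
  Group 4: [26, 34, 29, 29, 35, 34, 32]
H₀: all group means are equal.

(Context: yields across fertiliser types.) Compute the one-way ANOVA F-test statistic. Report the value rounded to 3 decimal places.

Group means [37.00, 40.27, 27.00, 31.29], grand mean 35.364
SSB = Σnᵢ(x̄ᵢ−x̄)² = 758.026; SSW = ΣΣ(x−x̄ᵢ)² = 525.610
MSB = 758.026/3 = 252.6753; MSW = 525.610/29 = 18.1245
F = MSB/MSW = 13.9411
df = (3, 29)

test statistic = 13.941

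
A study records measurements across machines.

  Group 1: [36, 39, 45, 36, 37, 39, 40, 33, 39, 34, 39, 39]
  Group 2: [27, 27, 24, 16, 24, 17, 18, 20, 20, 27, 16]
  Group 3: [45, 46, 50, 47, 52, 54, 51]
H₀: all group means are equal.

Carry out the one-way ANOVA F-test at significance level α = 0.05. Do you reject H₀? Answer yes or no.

reject H₀: yes

Group means [38.00, 21.45, 49.29], grand mean 34.567
SSB = Σnᵢ(x̄ᵢ−x̄)² = 3549.211; SSW = ΣΣ(x−x̄ᵢ)² = 376.156
MSB = 3549.211/2 = 1774.6054; MSW = 376.156/27 = 13.9317
F = MSB/MSW = 127.3790
df = (2, 27)
p-value (upper-tail) = 0.00000
At α=0.05: p < α → reject H₀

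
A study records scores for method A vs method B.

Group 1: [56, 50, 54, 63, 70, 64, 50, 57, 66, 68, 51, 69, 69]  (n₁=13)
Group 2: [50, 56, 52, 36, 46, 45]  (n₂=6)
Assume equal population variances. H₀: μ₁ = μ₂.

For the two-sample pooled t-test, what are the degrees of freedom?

degrees of freedom = 17

df = n₁ + n₂ − 2 = 13 + 6 − 2 = 17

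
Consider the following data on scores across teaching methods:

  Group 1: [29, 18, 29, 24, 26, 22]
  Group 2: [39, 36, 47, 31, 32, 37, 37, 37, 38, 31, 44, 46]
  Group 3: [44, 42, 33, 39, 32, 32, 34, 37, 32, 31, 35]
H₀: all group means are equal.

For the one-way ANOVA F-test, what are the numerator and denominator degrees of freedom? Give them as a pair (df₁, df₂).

degrees of freedom = [2, 26]

k = 3 groups, N = 29 total
df = (k−1, N−k) = (3−1, 29−3) = (2, 26)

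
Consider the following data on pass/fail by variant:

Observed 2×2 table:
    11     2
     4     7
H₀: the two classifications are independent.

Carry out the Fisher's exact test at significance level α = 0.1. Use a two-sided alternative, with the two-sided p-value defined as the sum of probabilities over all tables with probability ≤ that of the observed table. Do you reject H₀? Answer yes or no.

reject H₀: yes

Margins: r₁=13, r₂=11, c₁=15, c₂=9, n=24
p_obs = C(13,11)·C(11,4)/C(24,15); sum pmf over tables with pmf ≤ p_obs
p-value (two-sided) = 0.03274
At α=0.1: p < α → reject H₀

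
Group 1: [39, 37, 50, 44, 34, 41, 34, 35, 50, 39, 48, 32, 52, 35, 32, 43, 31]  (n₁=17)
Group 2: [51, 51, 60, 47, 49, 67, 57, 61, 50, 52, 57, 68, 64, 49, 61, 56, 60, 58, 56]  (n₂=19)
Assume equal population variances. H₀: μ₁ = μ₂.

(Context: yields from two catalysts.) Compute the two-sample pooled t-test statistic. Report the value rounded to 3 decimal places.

test statistic = -7.641

x̄₁=39.765, s₁=6.960, n₁=17
x̄₂=56.526, s₂=6.204, n₂=19
s_p² = [16·6.960² + 18·6.204²]/34 = 43.1705
SE = √(s_p²·(1/17+1/19)) = 2.1935
t = (39.765−56.526)/2.1935 = -7.6414
df = 34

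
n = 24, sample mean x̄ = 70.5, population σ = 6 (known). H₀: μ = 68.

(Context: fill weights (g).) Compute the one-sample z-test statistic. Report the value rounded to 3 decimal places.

test statistic = 2.041

SE = σ/√n = 6/√24 = 1.2247
z = (x̄−μ₀)/SE = (70.5−68)/1.2247 = 2.0412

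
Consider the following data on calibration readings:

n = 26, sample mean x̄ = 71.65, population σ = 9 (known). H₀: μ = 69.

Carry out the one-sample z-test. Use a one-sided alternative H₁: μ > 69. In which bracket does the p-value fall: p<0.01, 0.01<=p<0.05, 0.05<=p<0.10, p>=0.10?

p-value bracket: 0.05<=p<0.10

SE = σ/√n = 9/√26 = 1.7650
z = (x̄−μ₀)/SE = (71.65−69)/1.7650 = 1.5014
p-value (one-sided, H₁ greater) = 0.06663
→ bracket: 0.05<=p<0.10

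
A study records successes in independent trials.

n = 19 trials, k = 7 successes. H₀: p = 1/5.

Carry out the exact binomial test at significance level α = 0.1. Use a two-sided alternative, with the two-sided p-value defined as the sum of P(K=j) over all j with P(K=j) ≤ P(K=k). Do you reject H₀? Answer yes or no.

Exact binomial: n=19, k=7, p₀=1/5=0.2000
P(X=j) = C(n,j)·p₀^j·(1−p₀)^(n−j); p = Σ P(X=j) over j with P(X=j) ≤ P(X=7)
p-value (two-sided) = 0.08201
At α=0.1: p < α → reject H₀

reject H₀: yes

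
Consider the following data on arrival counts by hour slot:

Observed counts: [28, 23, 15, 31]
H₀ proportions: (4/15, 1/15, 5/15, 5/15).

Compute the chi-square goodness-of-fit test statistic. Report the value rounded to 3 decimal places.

test statistic = 51.794

n = 97; E_i = n·p_i = [25.87, 6.47, 32.33, 32.33]
χ² = (28−25.87)²/25.87 + (23−6.47)²/6.47 + (15−32.33)²/32.33 + (31−32.33)²/32.33 = 51.7938
df = 3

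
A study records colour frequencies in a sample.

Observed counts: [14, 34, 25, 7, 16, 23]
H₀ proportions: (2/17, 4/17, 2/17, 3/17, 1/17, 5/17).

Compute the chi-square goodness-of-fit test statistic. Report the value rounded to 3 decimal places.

n = 119; E_i = n·p_i = [14.00, 28.00, 14.00, 21.00, 7.00, 35.00]
χ² = (14−14.00)²/14.00 + (34−28.00)²/28.00 + (25−14.00)²/14.00 + (7−21.00)²/21.00 + (16−7.00)²/7.00 + (23−35.00)²/35.00 = 34.9476
df = 5

test statistic = 34.948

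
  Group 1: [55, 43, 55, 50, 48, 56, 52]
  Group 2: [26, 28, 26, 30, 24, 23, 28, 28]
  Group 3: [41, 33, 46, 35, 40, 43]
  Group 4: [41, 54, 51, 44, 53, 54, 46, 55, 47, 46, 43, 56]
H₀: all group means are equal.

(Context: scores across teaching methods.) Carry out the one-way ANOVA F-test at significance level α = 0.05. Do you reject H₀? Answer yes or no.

reject H₀: yes

Group means [51.29, 26.62, 39.67, 49.17], grand mean 42.424
SSB = Σnᵢ(x̄ᵢ−x̄)² = 3137.757; SSW = ΣΣ(x−x̄ᵢ)² = 590.304
MSB = 3137.757/3 = 1045.9190; MSW = 590.304/29 = 20.3553
F = MSB/MSW = 51.3831
df = (3, 29)
p-value (upper-tail) = 0.00000
At α=0.05: p < α → reject H₀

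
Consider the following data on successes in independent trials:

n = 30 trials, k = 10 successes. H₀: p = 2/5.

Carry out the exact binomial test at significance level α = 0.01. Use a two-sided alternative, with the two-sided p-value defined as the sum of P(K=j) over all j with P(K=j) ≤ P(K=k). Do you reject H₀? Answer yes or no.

Exact binomial: n=30, k=10, p₀=2/5=0.4000
P(X=j) = C(n,j)·p₀^j·(1−p₀)^(n−j); p = Σ P(X=j) over j with P(X=j) ≤ P(X=10)
p-value (two-sided) = 0.57697
At α=0.01: p ≥ α → fail to reject H₀

reject H₀: no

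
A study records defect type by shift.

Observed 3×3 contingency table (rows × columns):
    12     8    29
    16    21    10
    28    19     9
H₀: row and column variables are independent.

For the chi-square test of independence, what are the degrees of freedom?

df = (r−1)(c−1) = (3−1)·(3−1) = 4

degrees of freedom = 4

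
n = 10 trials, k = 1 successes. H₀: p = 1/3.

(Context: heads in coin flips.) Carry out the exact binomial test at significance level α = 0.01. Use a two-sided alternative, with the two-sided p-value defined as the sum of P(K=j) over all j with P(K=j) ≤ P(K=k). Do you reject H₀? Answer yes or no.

reject H₀: no

Exact binomial: n=10, k=1, p₀=1/3=0.3333
P(X=j) = C(n,j)·p₀^j·(1−p₀)^(n−j); p = Σ P(X=j) over j with P(X=j) ≤ P(X=1)
p-value (two-sided) = 0.18061
At α=0.01: p ≥ α → fail to reject H₀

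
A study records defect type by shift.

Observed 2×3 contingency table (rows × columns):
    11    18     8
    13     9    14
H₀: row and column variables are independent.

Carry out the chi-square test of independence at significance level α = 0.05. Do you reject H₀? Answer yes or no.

Row totals [37, 36], col totals [24, 27, 22], n=73
χ² = (11−12.16)²/12.16 + (18−13.68)²/13.68 + (8−11.15)²/11.15 + (13−11.84)²/11.84 + (9−13.32)²/13.32 + (14−10.85)²/10.85 = 4.7902
df = 2
p-value (upper-tail) = 0.09116
At α=0.05: p ≥ α → fail to reject H₀

reject H₀: no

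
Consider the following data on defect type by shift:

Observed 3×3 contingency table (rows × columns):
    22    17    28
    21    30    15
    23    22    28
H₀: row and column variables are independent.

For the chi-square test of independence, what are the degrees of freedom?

degrees of freedom = 4

df = (r−1)(c−1) = (3−1)·(3−1) = 4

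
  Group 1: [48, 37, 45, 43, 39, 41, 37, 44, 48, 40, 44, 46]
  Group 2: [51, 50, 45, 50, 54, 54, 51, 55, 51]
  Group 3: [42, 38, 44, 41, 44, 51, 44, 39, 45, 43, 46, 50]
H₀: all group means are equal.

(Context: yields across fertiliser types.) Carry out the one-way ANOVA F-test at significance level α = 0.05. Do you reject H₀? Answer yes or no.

reject H₀: yes

Group means [42.67, 51.22, 43.92], grand mean 45.455
SSB = Σnᵢ(x̄ᵢ−x̄)² = 421.043; SSW = ΣΣ(x−x̄ᵢ)² = 401.139
MSB = 421.043/2 = 210.5215; MSW = 401.139/30 = 13.3713
F = MSB/MSW = 15.7443
df = (2, 30)
p-value (upper-tail) = 0.00002
At α=0.05: p < α → reject H₀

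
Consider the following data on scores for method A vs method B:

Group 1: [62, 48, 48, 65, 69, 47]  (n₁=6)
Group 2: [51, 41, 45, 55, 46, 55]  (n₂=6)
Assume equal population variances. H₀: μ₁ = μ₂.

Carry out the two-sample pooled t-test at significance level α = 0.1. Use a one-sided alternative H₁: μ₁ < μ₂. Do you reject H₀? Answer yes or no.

reject H₀: no

x̄₁=56.500, s₁=9.935, n₁=6
x̄₂=48.833, s₂=5.742, n₂=6
s_p² = [5·9.935² + 5·5.742²]/10 = 65.8333
SE = √(s_p²·(1/6+1/6)) = 4.6845
t = (56.500−48.833)/4.6845 = 1.6366
df = 10
p-value (one-sided, H₁ less) = 0.93362
At α=0.1: p ≥ α → fail to reject H₀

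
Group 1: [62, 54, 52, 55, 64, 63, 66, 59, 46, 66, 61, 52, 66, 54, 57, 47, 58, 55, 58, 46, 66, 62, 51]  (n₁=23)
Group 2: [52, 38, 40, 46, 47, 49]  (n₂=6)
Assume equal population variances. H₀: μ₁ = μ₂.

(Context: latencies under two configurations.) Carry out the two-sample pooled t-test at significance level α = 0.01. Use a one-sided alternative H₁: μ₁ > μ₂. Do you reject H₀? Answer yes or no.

x̄₁=57.391, s₁=6.507, n₁=23
x̄₂=45.333, s₂=5.354, n₂=6
s_p² = [22·6.507² + 5·5.354²]/27 = 39.8078
SE = √(s_p²·(1/23+1/6)) = 2.8923
t = (57.391−45.333)/2.8923 = 4.1690
df = 27
p-value (one-sided, H₁ greater) = 0.00014
At α=0.01: p < α → reject H₀

reject H₀: yes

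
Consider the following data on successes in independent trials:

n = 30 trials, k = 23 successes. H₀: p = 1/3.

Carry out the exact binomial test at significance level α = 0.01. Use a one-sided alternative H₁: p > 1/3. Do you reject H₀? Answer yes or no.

reject H₀: yes

Exact binomial: n=30, k=23, p₀=1/3=0.3333
P(X≥23) from Σ C(n,i)·p₀^i·(1−p₀)^(n−i)
p-value (one-sided, H₁ greater) = 0.00000
At α=0.01: p < α → reject H₀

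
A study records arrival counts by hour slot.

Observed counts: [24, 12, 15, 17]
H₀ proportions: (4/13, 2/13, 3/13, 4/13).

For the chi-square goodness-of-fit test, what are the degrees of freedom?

degrees of freedom = 3

df = k − 1 = 4 − 1 = 3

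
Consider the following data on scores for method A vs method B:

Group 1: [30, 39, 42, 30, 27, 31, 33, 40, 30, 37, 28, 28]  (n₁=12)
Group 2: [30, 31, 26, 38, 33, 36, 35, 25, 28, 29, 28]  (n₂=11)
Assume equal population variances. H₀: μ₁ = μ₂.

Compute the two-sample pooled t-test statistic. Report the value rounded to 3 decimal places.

test statistic = 1.055

x̄₁=32.917, s₁=5.213, n₁=12
x̄₂=30.818, s₂=4.215, n₂=11
s_p² = [11·5.213² + 10·4.215²]/21 = 22.6930
SE = √(s_p²·(1/12+1/11)) = 1.9885
t = (32.917−30.818)/1.9885 = 1.0553
df = 21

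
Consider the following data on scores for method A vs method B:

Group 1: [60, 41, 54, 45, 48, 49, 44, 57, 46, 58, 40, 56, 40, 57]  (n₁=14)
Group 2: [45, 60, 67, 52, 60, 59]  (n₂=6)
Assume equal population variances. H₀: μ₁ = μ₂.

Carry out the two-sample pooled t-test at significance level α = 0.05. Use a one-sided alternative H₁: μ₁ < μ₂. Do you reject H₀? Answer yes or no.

x̄₁=49.643, s₁=7.207, n₁=14
x̄₂=57.167, s₂=7.627, n₂=6
s_p² = [13·7.207² + 5·7.627²]/18 = 53.6693
SE = √(s_p²·(1/14+1/6)) = 3.5747
t = (49.643−57.167)/3.5747 = -2.1047
df = 18
p-value (one-sided, H₁ less) = 0.02481
At α=0.05: p < α → reject H₀

reject H₀: yes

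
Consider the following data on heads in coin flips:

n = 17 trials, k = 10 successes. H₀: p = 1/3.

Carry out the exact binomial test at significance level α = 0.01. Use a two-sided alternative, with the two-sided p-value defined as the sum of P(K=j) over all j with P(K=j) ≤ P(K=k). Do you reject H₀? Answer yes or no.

reject H₀: no

Exact binomial: n=17, k=10, p₀=1/3=0.3333
P(X=j) = C(n,j)·p₀^j·(1−p₀)^(n−j); p = Σ P(X=j) over j with P(X=j) ≤ P(X=10)
p-value (two-sided) = 0.03693
At α=0.01: p ≥ α → fail to reject H₀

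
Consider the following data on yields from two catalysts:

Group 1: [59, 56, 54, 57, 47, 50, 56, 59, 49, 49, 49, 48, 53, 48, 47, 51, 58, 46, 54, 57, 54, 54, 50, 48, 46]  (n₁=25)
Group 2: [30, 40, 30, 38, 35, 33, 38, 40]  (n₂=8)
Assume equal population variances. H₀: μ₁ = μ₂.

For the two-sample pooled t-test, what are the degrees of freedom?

degrees of freedom = 31

df = n₁ + n₂ − 2 = 25 + 8 − 2 = 31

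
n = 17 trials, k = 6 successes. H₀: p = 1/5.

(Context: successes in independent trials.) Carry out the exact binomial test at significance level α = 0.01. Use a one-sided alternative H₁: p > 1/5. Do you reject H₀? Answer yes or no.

reject H₀: no

Exact binomial: n=17, k=6, p₀=1/5=0.2000
P(X≥6) from Σ C(n,i)·p₀^i·(1−p₀)^(n−i)
p-value (one-sided, H₁ greater) = 0.10570
At α=0.01: p ≥ α → fail to reject H₀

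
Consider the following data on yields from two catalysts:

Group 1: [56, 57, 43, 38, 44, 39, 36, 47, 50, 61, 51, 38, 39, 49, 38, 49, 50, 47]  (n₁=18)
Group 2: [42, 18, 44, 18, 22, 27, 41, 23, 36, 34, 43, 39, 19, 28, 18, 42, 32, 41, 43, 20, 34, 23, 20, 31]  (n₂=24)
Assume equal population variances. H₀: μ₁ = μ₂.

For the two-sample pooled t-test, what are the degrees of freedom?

degrees of freedom = 40

df = n₁ + n₂ − 2 = 18 + 24 − 2 = 40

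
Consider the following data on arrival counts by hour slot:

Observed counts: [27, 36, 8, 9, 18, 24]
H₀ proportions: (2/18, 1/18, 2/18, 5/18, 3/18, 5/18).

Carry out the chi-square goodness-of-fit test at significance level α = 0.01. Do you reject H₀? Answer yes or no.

reject H₀: yes

n = 122; E_i = n·p_i = [13.56, 6.78, 13.56, 33.89, 20.33, 33.89]
χ² = (27−13.56)²/13.56 + (36−6.78)²/6.78 + (8−13.56)²/13.56 + (9−33.89)²/33.89 + (18−20.33)²/20.33 + (24−33.89)²/33.89 = 163.0344
df = 5
p-value (upper-tail) = 0.00000
At α=0.01: p < α → reject H₀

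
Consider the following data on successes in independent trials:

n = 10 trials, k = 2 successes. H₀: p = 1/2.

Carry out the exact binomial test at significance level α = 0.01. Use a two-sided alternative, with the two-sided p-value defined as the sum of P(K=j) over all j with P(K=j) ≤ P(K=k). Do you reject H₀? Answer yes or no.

reject H₀: no

Exact binomial: n=10, k=2, p₀=1/2=0.5000
P(X=j) = C(n,j)·p₀^j·(1−p₀)^(n−j); p = Σ P(X=j) over j with P(X=j) ≤ P(X=2)
p-value (two-sided) = 0.10938
At α=0.01: p ≥ α → fail to reject H₀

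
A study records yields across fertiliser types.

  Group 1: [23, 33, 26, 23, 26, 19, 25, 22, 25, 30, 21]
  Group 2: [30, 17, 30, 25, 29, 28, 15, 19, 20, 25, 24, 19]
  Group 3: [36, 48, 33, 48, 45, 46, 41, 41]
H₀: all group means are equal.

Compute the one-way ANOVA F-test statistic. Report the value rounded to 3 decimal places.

Group means [24.82, 23.42, 42.25], grand mean 28.774
SSB = Σnᵢ(x̄ᵢ−x̄)² = 1969.366; SSW = ΣΣ(x−x̄ᵢ)² = 682.053
MSB = 1969.366/2 = 984.6832; MSW = 682.053/28 = 24.3590
F = MSB/MSW = 40.4237
df = (2, 28)

test statistic = 40.424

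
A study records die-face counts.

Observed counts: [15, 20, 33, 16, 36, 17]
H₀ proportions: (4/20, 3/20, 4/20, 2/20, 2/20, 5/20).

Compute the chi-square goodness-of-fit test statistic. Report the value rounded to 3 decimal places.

test statistic = 52.144

n = 137; E_i = n·p_i = [27.40, 20.55, 27.40, 13.70, 13.70, 34.25]
χ² = (15−27.40)²/27.40 + (20−20.55)²/20.55 + (33−27.40)²/27.40 + (16−13.70)²/13.70 + (36−13.70)²/13.70 + (17−34.25)²/34.25 = 52.1436
df = 5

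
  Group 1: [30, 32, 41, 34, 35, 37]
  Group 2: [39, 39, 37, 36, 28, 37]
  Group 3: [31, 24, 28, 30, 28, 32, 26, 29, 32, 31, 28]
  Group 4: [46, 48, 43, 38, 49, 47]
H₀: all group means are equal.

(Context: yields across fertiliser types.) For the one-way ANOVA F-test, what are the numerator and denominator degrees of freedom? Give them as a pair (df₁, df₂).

degrees of freedom = [3, 25]

k = 4 groups, N = 29 total
df = (k−1, N−k) = (4−1, 29−4) = (3, 25)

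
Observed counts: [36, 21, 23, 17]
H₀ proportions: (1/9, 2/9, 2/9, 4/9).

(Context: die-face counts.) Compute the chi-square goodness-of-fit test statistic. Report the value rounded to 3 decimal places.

test statistic = 74.951

n = 97; E_i = n·p_i = [10.78, 21.56, 21.56, 43.11]
χ² = (36−10.78)²/10.78 + (21−21.56)²/21.56 + (23−21.56)²/21.56 + (17−43.11)²/43.11 = 74.9510
df = 3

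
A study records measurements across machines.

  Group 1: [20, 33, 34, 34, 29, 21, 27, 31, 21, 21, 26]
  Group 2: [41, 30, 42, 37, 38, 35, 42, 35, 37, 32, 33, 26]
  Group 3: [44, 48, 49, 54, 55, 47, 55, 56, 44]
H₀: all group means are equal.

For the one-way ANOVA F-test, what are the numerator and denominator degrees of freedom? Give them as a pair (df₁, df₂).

k = 3 groups, N = 32 total
df = (k−1, N−k) = (3−1, 32−3) = (2, 29)

degrees of freedom = [2, 29]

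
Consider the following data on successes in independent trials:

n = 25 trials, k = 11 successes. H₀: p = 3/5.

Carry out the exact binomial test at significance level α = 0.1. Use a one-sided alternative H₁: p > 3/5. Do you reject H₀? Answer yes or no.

Exact binomial: n=25, k=11, p₀=3/5=0.6000
P(X≥11) from Σ C(n,i)·p₀^i·(1−p₀)^(n−i)
p-value (one-sided, H₁ greater) = 0.96561
At α=0.1: p ≥ α → fail to reject H₀

reject H₀: no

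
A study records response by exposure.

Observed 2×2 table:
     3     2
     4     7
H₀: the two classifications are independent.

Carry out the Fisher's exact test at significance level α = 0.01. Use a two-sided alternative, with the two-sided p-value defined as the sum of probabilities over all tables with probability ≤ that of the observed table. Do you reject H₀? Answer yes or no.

Margins: r₁=5, r₂=11, c₁=7, c₂=9, n=16
p_obs = C(5,3)·C(11,4)/C(16,7); sum pmf over tables with pmf ≤ p_obs
p-value (two-sided) = 0.59615
At α=0.01: p ≥ α → fail to reject H₀

reject H₀: no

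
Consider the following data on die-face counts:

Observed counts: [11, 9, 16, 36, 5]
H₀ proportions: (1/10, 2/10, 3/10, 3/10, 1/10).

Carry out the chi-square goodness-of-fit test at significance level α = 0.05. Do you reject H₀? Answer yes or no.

n = 77; E_i = n·p_i = [7.70, 15.40, 23.10, 23.10, 7.70]
χ² = (11−7.70)²/7.70 + (9−15.40)²/15.40 + (16−23.10)²/23.10 + (36−23.10)²/23.10 + (5−7.70)²/7.70 = 14.4069
df = 4
p-value (upper-tail) = 0.00610
At α=0.05: p < α → reject H₀

reject H₀: yes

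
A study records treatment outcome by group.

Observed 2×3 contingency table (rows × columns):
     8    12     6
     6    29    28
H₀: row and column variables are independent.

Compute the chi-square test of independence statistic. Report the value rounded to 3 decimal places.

Row totals [26, 63], col totals [14, 41, 34], n=89
χ² = (8−4.09)²/4.09 + (12−11.98)²/11.98 + (6−9.93)²/9.93 + (6−9.91)²/9.91 + (29−29.02)²/29.02 + (28−24.07)²/24.07 = 7.4807
df = 2

test statistic = 7.481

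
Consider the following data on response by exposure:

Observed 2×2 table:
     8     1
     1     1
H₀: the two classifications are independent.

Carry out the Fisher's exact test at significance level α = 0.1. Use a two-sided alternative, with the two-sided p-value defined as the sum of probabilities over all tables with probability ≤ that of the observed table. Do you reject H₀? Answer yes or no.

reject H₀: no

Margins: r₁=9, r₂=2, c₁=9, c₂=2, n=11
p_obs = C(9,8)·C(2,1)/C(11,9); sum pmf over tables with pmf ≤ p_obs
p-value (two-sided) = 0.34545
At α=0.1: p ≥ α → fail to reject H₀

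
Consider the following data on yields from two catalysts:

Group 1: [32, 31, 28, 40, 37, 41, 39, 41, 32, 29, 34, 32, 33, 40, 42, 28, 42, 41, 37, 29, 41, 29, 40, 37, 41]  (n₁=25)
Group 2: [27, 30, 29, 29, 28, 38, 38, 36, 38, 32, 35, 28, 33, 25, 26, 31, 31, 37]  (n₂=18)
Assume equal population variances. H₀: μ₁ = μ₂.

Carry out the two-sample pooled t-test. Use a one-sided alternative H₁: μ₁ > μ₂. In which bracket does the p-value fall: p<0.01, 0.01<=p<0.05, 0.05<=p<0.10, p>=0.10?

p-value bracket: p<0.01

x̄₁=35.840, s₁=5.072, n₁=25
x̄₂=31.722, s₂=4.363, n₂=18
s_p² = [24·5.072² + 17·4.363²]/41 = 22.9505
SE = √(s_p²·(1/25+1/18)) = 1.4809
t = (35.840−31.722)/1.4809 = 2.7806
df = 41
p-value (one-sided, H₁ greater) = 0.00408
→ bracket: p<0.01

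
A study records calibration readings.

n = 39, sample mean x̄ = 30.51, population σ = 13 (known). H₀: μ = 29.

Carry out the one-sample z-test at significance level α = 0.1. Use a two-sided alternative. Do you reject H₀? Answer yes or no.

reject H₀: no

SE = σ/√n = 13/√39 = 2.0817
z = (x̄−μ₀)/SE = (30.51−29)/2.0817 = 0.7254
p-value (two-sided) = 0.46822
At α=0.1: p ≥ α → fail to reject H₀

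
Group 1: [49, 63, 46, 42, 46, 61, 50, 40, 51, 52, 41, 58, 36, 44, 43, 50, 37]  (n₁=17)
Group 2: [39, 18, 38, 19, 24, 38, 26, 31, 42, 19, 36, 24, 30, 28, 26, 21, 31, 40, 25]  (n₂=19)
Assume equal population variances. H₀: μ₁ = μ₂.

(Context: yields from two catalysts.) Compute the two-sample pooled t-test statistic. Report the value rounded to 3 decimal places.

test statistic = 7.060

x̄₁=47.588, s₁=7.859, n₁=17
x̄₂=29.211, s₂=7.743, n₂=19
s_p² = [16·7.859² + 18·7.743²]/34 = 60.8022
SE = √(s_p²·(1/17+1/19)) = 2.6032
t = (47.588−29.211)/2.6032 = 7.0596
df = 34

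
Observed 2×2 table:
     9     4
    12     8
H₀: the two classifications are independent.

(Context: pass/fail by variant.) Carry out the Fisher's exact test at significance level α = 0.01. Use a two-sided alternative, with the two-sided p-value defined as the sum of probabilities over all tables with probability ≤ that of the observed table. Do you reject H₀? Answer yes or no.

Margins: r₁=13, r₂=20, c₁=21, c₂=12, n=33
p_obs = C(13,9)·C(20,12)/C(33,21); sum pmf over tables with pmf ≤ p_obs
p-value (two-sided) = 0.71882
At α=0.01: p ≥ α → fail to reject H₀

reject H₀: no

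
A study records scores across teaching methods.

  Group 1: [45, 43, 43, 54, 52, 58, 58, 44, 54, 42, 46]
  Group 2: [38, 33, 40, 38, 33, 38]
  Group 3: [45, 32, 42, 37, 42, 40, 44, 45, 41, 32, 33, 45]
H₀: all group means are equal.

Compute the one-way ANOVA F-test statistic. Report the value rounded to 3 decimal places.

test statistic = 13.587

Group means [49.00, 36.67, 39.83], grand mean 42.655
SSB = Σnᵢ(x̄ᵢ−x̄)² = 753.552; SSW = ΣΣ(x−x̄ᵢ)² = 721.000
MSB = 753.552/2 = 376.7759; MSW = 721.000/26 = 27.7308
F = MSB/MSW = 13.5869
df = (2, 26)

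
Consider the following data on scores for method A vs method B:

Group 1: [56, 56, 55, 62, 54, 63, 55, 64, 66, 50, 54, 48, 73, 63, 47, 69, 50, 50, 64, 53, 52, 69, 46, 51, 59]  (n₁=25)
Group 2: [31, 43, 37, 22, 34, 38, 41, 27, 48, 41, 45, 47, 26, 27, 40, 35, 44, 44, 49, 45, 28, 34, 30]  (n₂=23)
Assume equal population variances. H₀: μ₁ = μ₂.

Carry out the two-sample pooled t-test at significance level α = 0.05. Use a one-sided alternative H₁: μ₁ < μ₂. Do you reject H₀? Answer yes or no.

x̄₁=57.160, s₁=7.576, n₁=25
x̄₂=37.217, s₂=7.983, n₂=23
s_p² = [24·7.576² + 22·7.983²]/46 = 60.4190
SE = √(s_p²·(1/25+1/23)) = 2.2458
t = (57.160−37.217)/2.2458 = 8.8799
df = 46
p-value (one-sided, H₁ less) = 1.00000
At α=0.05: p ≥ α → fail to reject H₀

reject H₀: no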